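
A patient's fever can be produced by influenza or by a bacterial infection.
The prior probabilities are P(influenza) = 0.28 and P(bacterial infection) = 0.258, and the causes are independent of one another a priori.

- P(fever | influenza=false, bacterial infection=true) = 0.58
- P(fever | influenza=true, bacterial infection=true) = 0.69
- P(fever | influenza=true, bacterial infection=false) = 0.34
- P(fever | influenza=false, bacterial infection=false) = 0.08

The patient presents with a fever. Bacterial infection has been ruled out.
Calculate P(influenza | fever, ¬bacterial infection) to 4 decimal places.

P(influenza | fever, ¬bacterial infection) ≈ 0.6230

Numerator (weight on configurations with influenza): 0.34*0.28 = 0.095200
Normalizer over all consistent configurations: 0.08*0.72 + 0.34*0.28 = 0.152800
Posterior = 0.095200 / 0.152800 ≈ 0.6230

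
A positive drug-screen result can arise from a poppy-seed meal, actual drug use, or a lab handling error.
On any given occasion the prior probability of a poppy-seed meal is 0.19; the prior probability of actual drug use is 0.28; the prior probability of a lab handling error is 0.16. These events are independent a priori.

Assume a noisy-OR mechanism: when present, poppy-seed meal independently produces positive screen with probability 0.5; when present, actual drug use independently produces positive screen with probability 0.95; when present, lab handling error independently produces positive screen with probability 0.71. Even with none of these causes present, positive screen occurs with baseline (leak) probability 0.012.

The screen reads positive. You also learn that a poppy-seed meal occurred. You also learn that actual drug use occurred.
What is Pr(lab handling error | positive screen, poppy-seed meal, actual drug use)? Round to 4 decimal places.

Under noisy-OR, P(positive screen | causes) = 1 − (1−0.012)·∏(1−qᵢ) over the active causes.
Sum P(positive screen|·) weighted by the priors over both values of lab handling error:
  P(positive screen | poppy-seed meal, actual drug use) = 0.9753·0.84 + 0.992837·0.16
        = 0.819252 + 0.158854 = 0.978106
The terms with lab handling error present sum to 0.158854, so
  P(lab handling error | positive screen, poppy-seed meal, actual drug use) = 0.158854 / 0.978106 ≈ 0.1624

Pr(lab handling error | positive screen, poppy-seed meal, actual drug use) ≈ 0.1624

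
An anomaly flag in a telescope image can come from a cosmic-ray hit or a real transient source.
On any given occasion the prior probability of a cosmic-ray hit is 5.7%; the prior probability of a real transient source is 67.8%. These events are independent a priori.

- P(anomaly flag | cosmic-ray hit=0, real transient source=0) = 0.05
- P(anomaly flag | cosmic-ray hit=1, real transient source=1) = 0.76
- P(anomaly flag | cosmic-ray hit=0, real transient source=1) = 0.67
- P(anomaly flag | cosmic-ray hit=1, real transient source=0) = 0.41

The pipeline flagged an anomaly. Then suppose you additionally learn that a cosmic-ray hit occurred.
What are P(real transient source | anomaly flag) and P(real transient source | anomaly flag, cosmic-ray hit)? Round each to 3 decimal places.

P(real transient source | anomaly flag) ≈ 0.953; P(real transient source | anomaly flag, cosmic-ray hit) ≈ 0.796

Enumerate the 4 (cosmic-ray hit, real transient source) configurations and weight by the priors:
  P(anomaly flag) = 0.05*0.943*0.322 + 0.67*0.943*0.678 + 0.41*0.057*0.322 + 0.76*0.057*0.678
        = 0.015182 + 0.428367 + 0.007525 + 0.029371 = 0.480445
The terms with real transient source present sum to 0.457738, so
  P(real transient source | anomaly flag) = 0.457738 / 0.480445 ≈ 0.953

With the extra evidence:
Weight on real transient source=true, given the evidence: 0.76*0.678 = 0.515280
Denominator P(anomaly flag | cosmic-ray hit): 0.41*0.322 + 0.76*0.678 = 0.647300
P(real transient source | anomaly flag, cosmic-ray hit) = 0.515280/0.647300 ≈ 0.796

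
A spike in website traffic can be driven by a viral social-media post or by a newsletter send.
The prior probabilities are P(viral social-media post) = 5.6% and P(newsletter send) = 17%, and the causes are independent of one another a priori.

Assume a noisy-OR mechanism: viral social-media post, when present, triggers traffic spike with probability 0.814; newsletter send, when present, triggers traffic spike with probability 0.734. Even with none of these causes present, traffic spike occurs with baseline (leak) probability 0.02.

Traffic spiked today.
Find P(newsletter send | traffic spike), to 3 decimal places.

P(newsletter send | traffic spike) ≈ 0.704

Under noisy-OR, P(traffic spike | causes) = 1 − (1−0.02)·∏(1−qᵢ) over the active causes.
P(traffic spike) = 0.02×0.944×0.83 + 0.73932×0.944×0.17 + 0.81772×0.056×0.83 + 0.951514×0.056×0.17 = 0.015670 + 0.118646 + 0.038008 + 0.009058 = 0.181382
Of this, 0.127704 comes from 0.118646 + 0.009058 (the newsletter send=true cases).
So P(newsletter send | traffic spike) = 0.127704/0.181382 ≈ 0.704.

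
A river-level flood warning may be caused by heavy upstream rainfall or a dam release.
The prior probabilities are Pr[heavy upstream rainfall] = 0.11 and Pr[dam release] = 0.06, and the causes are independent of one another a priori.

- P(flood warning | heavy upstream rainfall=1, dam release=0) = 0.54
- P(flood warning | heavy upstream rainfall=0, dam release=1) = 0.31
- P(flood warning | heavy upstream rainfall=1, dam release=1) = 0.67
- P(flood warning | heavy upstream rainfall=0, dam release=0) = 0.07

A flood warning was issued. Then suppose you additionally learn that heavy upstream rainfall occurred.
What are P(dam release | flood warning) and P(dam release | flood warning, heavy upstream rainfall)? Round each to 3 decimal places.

P(dam release | flood warning) ≈ 0.155; P(dam release | flood warning, heavy upstream rainfall) ≈ 0.073

Numerator (weight on configurations with dam release): 0.016554 + 0.004422 = 0.020976
Normalizer over all consistent configurations: 0.07*0.89*0.94 + 0.31*0.89*0.06 + 0.54*0.11*0.94 + 0.67*0.11*0.06 = 0.135374
Posterior = 0.020976 / 0.135374 ≈ 0.155

Now also conditioning on heavy upstream rainfall=true:
Weight on dam release=true, given the evidence: 0.67*0.06 = 0.040200
Normalizer over all consistent configurations: 0.54*0.94 + 0.67*0.06 = 0.547800
Posterior = 0.040200 / 0.547800 ≈ 0.073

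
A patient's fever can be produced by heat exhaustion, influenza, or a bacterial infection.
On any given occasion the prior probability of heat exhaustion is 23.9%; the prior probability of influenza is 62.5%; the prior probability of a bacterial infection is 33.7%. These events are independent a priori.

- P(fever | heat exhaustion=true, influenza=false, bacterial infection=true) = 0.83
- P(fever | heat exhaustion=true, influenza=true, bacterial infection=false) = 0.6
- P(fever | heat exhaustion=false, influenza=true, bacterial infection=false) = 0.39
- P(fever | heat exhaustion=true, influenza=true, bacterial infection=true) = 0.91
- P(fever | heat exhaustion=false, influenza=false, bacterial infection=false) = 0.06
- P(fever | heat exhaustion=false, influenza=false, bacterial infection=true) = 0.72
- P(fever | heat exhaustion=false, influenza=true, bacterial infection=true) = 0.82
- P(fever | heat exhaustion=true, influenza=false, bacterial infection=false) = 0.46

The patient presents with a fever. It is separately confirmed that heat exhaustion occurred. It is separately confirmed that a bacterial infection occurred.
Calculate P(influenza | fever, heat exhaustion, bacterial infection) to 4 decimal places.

By total probability over both values of influenza:
  P(fever | heat exhaustion, bacterial infection) = 0.83*0.375 + 0.91*0.625
        = 0.311250 + 0.568750 = 0.880000
The terms with influenza present sum to 0.568750, so
  P(influenza | fever, heat exhaustion, bacterial infection) = 0.568750 / 0.880000 ≈ 0.6463

P(influenza | fever, heat exhaustion, bacterial infection) ≈ 0.6463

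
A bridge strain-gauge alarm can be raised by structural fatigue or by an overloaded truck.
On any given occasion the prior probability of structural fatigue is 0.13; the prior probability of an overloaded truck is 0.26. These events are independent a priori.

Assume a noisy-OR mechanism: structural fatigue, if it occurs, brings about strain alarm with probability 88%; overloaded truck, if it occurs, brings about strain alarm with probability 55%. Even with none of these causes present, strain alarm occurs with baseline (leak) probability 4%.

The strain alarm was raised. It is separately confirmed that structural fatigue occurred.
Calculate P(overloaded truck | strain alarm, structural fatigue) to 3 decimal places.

Under noisy-OR, P(strain alarm | causes) = 1 − (1−0.04)·∏(1−qᵢ) over the active causes.
P(strain alarm | structural fatigue) = 0.8848×0.74 + 0.94816×0.26 = 0.654752 + 0.246522 = 0.901274
Restricting to configurations with overloaded truck present: 0.94816×0.26 = 0.246522.
P(overloaded truck | strain alarm, structural fatigue) = 0.246522 / 0.901274 ≈ 0.274

P(overloaded truck | strain alarm, structural fatigue) ≈ 0.274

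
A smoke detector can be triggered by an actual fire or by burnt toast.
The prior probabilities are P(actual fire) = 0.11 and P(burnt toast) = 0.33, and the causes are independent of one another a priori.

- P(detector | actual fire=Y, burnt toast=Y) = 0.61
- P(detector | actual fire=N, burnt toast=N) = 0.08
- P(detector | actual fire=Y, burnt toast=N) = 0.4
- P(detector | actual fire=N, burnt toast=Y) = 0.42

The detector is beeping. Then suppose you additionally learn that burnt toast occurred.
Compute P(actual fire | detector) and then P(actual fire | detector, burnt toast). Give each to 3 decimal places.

Sum P(detector|·) weighted by the priors over the 4 (actual fire, burnt toast) configurations:
  P(detector) = 0.08*0.89*0.67 + 0.42*0.89*0.33 + 0.4*0.11*0.67 + 0.61*0.11*0.33
        = 0.047704 + 0.123354 + 0.029480 + 0.022143 = 0.222681
Configurations with actual fire contribute 0.051623, so
  P(actual fire | detector) = 0.051623 / 0.222681 ≈ 0.232

Now also conditioning on burnt toast=true:
For the numerator, keep only actual fire=true terms: 0.61×0.11 = 0.067100
The normalizing constant is 0.42×0.89 + 0.61×0.11 = 0.440900
P(actual fire | detector, burnt toast) = 0.067100/0.440900 ≈ 0.152
Conditioning on burnt toast lowers the posterior on actual fire: the classic explaining-away effect in a common-effect structure.

P(actual fire | detector) ≈ 0.232; P(actual fire | detector, burnt toast) ≈ 0.152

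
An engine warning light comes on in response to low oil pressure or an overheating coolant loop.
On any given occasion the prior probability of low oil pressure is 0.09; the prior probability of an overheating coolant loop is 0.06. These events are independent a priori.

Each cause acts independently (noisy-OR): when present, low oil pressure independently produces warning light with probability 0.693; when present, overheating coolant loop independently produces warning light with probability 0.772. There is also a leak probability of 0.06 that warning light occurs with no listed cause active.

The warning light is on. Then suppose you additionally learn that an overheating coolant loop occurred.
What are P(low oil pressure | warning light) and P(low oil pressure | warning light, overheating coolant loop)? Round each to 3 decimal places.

Under noisy-OR, P(warning light | causes) = 1 − (1−0.06)·∏(1−qᵢ) over the active causes.
Weight on low oil pressure=true, given the evidence: 0.060186 + 0.005045 = 0.065231
Normalizer over all consistent configurations: 0.06*0.91*0.94 + 0.78568*0.91*0.06 + 0.71142*0.09*0.94 + 0.934204*0.09*0.06 = 0.159453
Posterior = 0.065231 / 0.159453 ≈ 0.409

Now condition on the additional information:
P(warning light | overheating coolant loop) = 0.78568·0.91 + 0.934204·0.09 = 0.714969 + 0.084078 = 0.799047
Of this, 0.084078 comes from 0.934204·0.09 (the low oil pressure=true cases).
P(low oil pressure | warning light, overheating coolant loop) = 0.084078 / 0.799047 ≈ 0.105
Conditioning on overheating coolant loop lowers the posterior on low oil pressure: the classic explaining-away effect in a common-effect structure.

P(low oil pressure | warning light) ≈ 0.409; P(low oil pressure | warning light, overheating coolant loop) ≈ 0.105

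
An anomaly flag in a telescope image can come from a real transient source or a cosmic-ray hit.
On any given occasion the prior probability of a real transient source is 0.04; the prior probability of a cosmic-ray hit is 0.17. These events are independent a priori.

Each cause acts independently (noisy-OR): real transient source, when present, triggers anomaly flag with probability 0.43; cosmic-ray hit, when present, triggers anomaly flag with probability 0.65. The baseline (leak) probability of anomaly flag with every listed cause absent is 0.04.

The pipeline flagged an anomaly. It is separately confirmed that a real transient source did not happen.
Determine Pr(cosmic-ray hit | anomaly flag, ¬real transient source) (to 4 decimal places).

Pr(cosmic-ray hit | anomaly flag, ¬real transient source) ≈ 0.7727

Under noisy-OR, P(anomaly flag | causes) = 1 − (1−0.04)·∏(1−qᵢ) over the active causes.
Numerator (weight on configurations with cosmic-ray hit): 0.664×0.17 = 0.112880
Normalizer over all consistent configurations: 0.04×0.83 + 0.664×0.17 = 0.146080
Posterior = 0.112880 / 0.146080 ≈ 0.7727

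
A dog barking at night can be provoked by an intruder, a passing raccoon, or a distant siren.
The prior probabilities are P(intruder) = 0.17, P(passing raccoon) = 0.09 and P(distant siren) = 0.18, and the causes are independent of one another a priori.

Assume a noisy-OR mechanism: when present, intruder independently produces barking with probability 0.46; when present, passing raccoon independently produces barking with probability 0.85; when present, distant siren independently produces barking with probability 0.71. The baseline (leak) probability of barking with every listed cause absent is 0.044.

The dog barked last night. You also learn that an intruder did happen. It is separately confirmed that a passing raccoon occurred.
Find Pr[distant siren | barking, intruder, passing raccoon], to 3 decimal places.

Pr[distant siren | barking, intruder, passing raccoon] ≈ 0.189

Under noisy-OR, P(barking | causes) = 1 − (1−0.044)·∏(1−qᵢ) over the active causes.
Sum P(barking|·) weighted by the priors over both values of distant siren:
  P(barking | intruder, passing raccoon) = 0.922564·0.82 + 0.977544·0.18
        = 0.756502 + 0.175958 = 0.932460
The terms with distant siren present sum to 0.175958, so
  P(distant siren | barking, intruder, passing raccoon) = 0.175958 / 0.932460 ≈ 0.189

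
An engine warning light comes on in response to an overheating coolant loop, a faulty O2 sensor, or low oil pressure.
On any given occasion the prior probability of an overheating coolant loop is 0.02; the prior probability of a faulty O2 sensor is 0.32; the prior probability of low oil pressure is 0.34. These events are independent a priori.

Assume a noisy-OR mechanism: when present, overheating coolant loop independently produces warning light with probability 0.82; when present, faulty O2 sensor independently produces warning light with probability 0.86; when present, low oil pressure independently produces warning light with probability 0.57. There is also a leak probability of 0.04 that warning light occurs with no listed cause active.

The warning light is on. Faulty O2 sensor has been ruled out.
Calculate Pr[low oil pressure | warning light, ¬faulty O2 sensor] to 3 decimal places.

Pr[low oil pressure | warning light, ¬faulty O2 sensor] ≈ 0.846

Under noisy-OR, P(warning light | causes) = 1 − (1−0.04)·∏(1−qᵢ) over the active causes.
Enumerate the 4 (overheating coolant loop, low oil pressure) configurations and weight by the priors:
  P(warning light | ¬faulty O2 sensor) = 0.04*0.98*0.66 + 0.5872*0.98*0.34 + 0.8272*0.02*0.66 + 0.925696*0.02*0.34
        = 0.025872 + 0.195655 + 0.010919 + 0.006295 = 0.238741
Keeping only the low oil pressure-present terms gives 0.201950, so
  P(low oil pressure | warning light, ¬faulty O2 sensor) = 0.201950 / 0.238741 ≈ 0.846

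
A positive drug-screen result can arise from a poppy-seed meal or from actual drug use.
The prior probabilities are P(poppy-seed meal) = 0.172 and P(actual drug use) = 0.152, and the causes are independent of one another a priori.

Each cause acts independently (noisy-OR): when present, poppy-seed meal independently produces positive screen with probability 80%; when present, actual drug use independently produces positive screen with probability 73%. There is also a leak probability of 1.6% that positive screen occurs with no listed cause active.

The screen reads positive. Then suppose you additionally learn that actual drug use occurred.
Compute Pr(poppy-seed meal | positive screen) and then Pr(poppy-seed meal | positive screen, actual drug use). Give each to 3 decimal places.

Under noisy-OR, P(positive screen | causes) = 1 − (1−0.016)·∏(1−qᵢ) over the active causes.
By total probability over the 4 (poppy-seed meal, actual drug use) configurations:
  P(positive screen) = 0.016·0.828·0.848 + 0.73432·0.828·0.152 + 0.8032·0.172·0.848 + 0.946864·0.172·0.152
        = 0.011234 + 0.092419 + 0.117152 + 0.024755 = 0.245560
Keeping only the poppy-seed meal-present terms gives 0.141907, so
  P(poppy-seed meal | positive screen) = 0.141907 / 0.245560 ≈ 0.578

Now condition on the additional information:
For the numerator, keep only poppy-seed meal=true terms: 0.946864×0.172 = 0.162861
Normalizer over all consistent configurations: 0.73432×0.828 + 0.946864×0.172 = 0.770878
Posterior = 0.162861 / 0.770878 ≈ 0.211

Pr(poppy-seed meal | positive screen) ≈ 0.578; Pr(poppy-seed meal | positive screen, actual drug use) ≈ 0.211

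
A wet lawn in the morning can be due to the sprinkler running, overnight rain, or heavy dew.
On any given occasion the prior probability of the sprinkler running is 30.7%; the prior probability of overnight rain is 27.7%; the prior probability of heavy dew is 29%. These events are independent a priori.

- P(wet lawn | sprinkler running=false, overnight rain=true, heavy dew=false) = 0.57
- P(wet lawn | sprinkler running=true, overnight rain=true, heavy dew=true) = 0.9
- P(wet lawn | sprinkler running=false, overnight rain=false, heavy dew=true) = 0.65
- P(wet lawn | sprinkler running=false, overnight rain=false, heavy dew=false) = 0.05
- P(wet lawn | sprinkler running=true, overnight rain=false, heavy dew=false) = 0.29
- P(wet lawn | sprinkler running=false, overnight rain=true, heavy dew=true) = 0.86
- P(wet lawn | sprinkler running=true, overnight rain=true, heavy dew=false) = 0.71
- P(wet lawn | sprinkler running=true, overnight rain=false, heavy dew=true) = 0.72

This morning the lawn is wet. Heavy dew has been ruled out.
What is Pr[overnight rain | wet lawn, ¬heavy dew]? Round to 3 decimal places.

P(wet lawn | ¬heavy dew) = 0.05×0.693×0.723 + 0.57×0.693×0.277 + 0.29×0.307×0.723 + 0.71×0.307×0.277 = 0.025052 + 0.109418 + 0.064369 + 0.060378 = 0.259217
Restricting to configurations with overnight rain present: 0.109418 + 0.060378 = 0.169796.
So P(overnight rain | wet lawn, ¬heavy dew) = 0.169796/0.259217 ≈ 0.655.

Pr[overnight rain | wet lawn, ¬heavy dew] ≈ 0.655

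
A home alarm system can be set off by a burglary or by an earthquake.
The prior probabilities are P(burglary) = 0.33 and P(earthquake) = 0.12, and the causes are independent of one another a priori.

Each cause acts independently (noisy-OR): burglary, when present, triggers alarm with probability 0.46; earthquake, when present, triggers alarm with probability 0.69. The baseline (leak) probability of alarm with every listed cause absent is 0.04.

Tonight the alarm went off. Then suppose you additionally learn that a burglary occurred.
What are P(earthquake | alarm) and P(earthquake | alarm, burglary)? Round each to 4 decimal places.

P(earthquake | alarm) ≈ 0.3544; P(earthquake | alarm, burglary) ≈ 0.1920

Under noisy-OR, P(alarm | causes) = 1 − (1−0.04)·∏(1−qᵢ) over the active causes.
P(alarm) = 0.04*0.67*0.88 + 0.7024*0.67*0.12 + 0.4816*0.33*0.88 + 0.839296*0.33*0.12 = 0.023584 + 0.056473 + 0.139857 + 0.033236 = 0.253150
Of this, 0.089709 comes from 0.056473 + 0.033236 (the earthquake=true cases).
So P(earthquake | alarm) = 0.089709/0.253150 ≈ 0.3544.

Now condition on the additional information:
Sum P(alarm|·) weighted by the priors over both values of earthquake:
  P(alarm | burglary) = 0.4816·0.88 + 0.839296·0.12
        = 0.423808 + 0.100716 = 0.524524
The terms with earthquake present sum to 0.100716, so
  P(earthquake | alarm, burglary) = 0.100716 / 0.524524 ≈ 0.1920
— burglary explains away the evidence for earthquake.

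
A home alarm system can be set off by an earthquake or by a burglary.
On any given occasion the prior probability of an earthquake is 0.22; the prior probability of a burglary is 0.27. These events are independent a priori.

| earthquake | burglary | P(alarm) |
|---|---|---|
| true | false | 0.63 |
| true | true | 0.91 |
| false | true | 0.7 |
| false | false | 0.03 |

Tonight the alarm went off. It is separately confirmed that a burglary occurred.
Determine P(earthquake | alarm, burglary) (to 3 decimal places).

P(earthquake | alarm, burglary) ≈ 0.268

For the numerator, keep only earthquake=true terms: 0.91*0.22 = 0.200200
The normalizing constant is 0.7*0.78 + 0.91*0.22 = 0.746200
P(earthquake | alarm, burglary) = 0.200200/0.746200 ≈ 0.268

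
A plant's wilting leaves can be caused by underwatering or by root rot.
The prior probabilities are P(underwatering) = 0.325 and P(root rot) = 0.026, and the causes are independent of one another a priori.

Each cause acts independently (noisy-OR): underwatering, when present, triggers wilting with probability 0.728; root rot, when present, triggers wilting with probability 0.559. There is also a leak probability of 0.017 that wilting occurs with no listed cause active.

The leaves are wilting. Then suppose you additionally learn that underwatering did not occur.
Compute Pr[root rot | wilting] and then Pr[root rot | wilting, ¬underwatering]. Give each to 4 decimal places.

Under noisy-OR, P(wilting | causes) = 1 − (1−0.017)·∏(1−qᵢ) over the active causes.
Sum P(wilting|·) weighted by the priors over the 4 (underwatering, root rot) configurations:
  P(wilting) = 0.017×0.675×0.974 + 0.566497×0.675×0.026 + 0.732624×0.325×0.974 + 0.882087×0.325×0.026
        = 0.011177 + 0.009942 + 0.231912 + 0.007454 = 0.260485
Keeping only the root rot-present terms gives 0.017396, so
  P(root rot | wilting) = 0.017396 / 0.260485 ≈ 0.0668

With the extra evidence:
Weight on root rot=true, given the evidence: 0.566497*0.026 = 0.014729
Denominator P(wilting | ¬underwatering): 0.017*0.974 + 0.566497*0.026 = 0.031287
Posterior = 0.014729 / 0.031287 ≈ 0.4708
With underwatering excluded, root rot must carry more of the explanatory weight for the wilting.

Pr[root rot | wilting] ≈ 0.0668; Pr[root rot | wilting, ¬underwatering] ≈ 0.4708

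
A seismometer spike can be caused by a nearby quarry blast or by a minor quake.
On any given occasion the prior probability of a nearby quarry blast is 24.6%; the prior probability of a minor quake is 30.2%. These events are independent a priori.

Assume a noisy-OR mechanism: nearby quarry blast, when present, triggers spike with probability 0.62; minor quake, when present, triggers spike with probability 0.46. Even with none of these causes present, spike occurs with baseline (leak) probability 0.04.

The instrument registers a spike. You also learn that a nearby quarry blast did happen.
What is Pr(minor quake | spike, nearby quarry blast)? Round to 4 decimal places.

Under noisy-OR, P(spike | causes) = 1 − (1−0.04)·∏(1−qᵢ) over the active causes.
P(spike | nearby quarry blast) = 0.6352×0.698 + 0.803008×0.302 = 0.443370 + 0.242508 = 0.685878
Of this, 0.242508 comes from 0.803008×0.302 (the minor quake=true cases).
So P(minor quake | spike, nearby quarry blast) = 0.242508/0.685878 ≈ 0.3536.

Pr(minor quake | spike, nearby quarry blast) ≈ 0.3536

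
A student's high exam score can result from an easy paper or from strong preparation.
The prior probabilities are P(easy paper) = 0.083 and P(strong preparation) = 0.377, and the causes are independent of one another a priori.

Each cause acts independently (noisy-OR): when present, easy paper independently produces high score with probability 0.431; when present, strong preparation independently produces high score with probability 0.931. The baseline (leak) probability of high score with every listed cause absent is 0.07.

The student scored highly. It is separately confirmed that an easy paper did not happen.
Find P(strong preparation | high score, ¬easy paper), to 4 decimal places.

P(strong preparation | high score, ¬easy paper) ≈ 0.8900

Under noisy-OR, P(high score | causes) = 1 − (1−0.07)·∏(1−qᵢ) over the active causes.
P(high score | ¬easy paper) = 0.07*0.623 + 0.93583*0.377 = 0.043610 + 0.352808 = 0.396418
Of this, 0.352808 comes from 0.93583*0.377 (the strong preparation=true cases).
So P(strong preparation | high score, ¬easy paper) = 0.352808/0.396418 ≈ 0.8900.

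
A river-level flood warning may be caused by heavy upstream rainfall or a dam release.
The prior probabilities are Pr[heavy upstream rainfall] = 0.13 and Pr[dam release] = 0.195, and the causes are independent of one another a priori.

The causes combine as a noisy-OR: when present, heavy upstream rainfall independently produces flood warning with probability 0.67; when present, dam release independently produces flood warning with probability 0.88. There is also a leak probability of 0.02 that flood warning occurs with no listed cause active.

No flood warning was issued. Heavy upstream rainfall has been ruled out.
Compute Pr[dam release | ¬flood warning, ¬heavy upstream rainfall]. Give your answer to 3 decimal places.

Under noisy-OR, P(flood warning | causes) = 1 − (1−0.02)·∏(1−qᵢ) over the active causes.
Weight on dam release=true, given the evidence: 0.1176×0.195 = 0.022932
Denominator P(¬flood warning | ¬heavy upstream rainfall): 0.98×0.805 + 0.1176×0.195 = 0.811832
P(dam release | ¬flood warning, ¬heavy upstream rainfall) = 0.022932/0.811832 ≈ 0.028

Pr[dam release | ¬flood warning, ¬heavy upstream rainfall] ≈ 0.028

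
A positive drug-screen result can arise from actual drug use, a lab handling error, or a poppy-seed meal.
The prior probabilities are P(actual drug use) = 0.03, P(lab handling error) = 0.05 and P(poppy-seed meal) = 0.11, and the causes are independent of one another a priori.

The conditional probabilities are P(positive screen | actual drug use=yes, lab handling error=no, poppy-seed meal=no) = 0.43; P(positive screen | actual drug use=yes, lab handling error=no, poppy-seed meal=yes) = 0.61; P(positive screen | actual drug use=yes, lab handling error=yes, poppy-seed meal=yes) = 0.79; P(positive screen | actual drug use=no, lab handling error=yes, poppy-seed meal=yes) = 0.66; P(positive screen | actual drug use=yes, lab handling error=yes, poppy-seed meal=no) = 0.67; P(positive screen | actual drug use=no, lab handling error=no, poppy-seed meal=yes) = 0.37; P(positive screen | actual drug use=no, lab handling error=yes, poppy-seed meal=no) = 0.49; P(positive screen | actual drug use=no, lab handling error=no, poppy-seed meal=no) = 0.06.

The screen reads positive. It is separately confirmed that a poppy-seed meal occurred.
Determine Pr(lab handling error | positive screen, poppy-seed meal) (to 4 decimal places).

Pr(lab handling error | positive screen, poppy-seed meal) ≈ 0.0848

Weight on lab handling error=true, given the evidence: 0.032010 + 0.001185 = 0.033195
Denominator P(positive screen | poppy-seed meal): 0.37*0.97*0.95 + 0.66*0.97*0.05 + 0.61*0.03*0.95 + 0.79*0.03*0.05 = 0.391535
P(lab handling error | positive screen, poppy-seed meal) = 0.033195/0.391535 ≈ 0.0848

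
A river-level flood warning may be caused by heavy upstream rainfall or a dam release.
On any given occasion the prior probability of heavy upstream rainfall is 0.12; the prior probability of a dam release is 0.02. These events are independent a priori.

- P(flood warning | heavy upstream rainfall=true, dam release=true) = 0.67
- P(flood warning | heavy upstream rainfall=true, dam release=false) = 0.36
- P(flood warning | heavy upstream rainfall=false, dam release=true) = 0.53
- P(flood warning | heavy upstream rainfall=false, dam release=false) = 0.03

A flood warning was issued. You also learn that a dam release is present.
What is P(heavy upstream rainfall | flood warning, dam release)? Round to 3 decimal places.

P(heavy upstream rainfall | flood warning, dam release) ≈ 0.147

Numerator (weight on configurations with heavy upstream rainfall): 0.67×0.12 = 0.080400
Normalizer over all consistent configurations: 0.53×0.88 + 0.67×0.12 = 0.546800
P(heavy upstream rainfall | flood warning, dam release) = 0.080400/0.546800 ≈ 0.147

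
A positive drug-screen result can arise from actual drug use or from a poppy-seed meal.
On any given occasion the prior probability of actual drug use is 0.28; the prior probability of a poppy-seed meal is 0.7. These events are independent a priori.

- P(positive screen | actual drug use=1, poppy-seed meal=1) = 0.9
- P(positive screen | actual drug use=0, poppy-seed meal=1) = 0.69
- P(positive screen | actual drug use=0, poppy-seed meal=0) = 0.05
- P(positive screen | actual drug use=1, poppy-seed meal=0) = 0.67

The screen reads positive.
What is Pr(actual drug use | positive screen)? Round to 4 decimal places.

For the numerator, keep only actual drug use=true terms: 0.056280 + 0.176400 = 0.232680
Denominator P(positive screen): 0.05×0.72×0.3 + 0.69×0.72×0.7 + 0.67×0.28×0.3 + 0.9×0.28×0.7 = 0.591240
P(actual drug use | positive screen) = 0.232680/0.591240 ≈ 0.3935

Pr(actual drug use | positive screen) ≈ 0.3935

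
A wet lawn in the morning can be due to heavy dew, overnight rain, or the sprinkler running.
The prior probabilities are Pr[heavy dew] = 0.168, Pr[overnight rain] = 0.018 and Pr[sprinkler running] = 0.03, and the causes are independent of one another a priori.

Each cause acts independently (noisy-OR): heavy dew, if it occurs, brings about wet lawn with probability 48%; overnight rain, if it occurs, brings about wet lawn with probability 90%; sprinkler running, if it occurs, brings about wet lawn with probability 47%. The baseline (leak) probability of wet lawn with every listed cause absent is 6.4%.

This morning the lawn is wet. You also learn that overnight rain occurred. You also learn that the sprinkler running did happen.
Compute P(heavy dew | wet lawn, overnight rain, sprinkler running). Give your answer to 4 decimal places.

P(heavy dew | wet lawn, overnight rain, sprinkler running) ≈ 0.1715

Under noisy-OR, P(wet lawn | causes) = 1 − (1−0.064)·∏(1−qᵢ) over the active causes.
P(wet lawn | overnight rain, sprinkler running) = 0.950392×0.832 + 0.974204×0.168 = 0.790726 + 0.163666 = 0.954392
Of this, 0.163666 comes from 0.974204×0.168 (the heavy dew=true cases).
P(heavy dew | wet lawn, overnight rain, sprinkler running) = 0.163666 / 0.954392 ≈ 0.1715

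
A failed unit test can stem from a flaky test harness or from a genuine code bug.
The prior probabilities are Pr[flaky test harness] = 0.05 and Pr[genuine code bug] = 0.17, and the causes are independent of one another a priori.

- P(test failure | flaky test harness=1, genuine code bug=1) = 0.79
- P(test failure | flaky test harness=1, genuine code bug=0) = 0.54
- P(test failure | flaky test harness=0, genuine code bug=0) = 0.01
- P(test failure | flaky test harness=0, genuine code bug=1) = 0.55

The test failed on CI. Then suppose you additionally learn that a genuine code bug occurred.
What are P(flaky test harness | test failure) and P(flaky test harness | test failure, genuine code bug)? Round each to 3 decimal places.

P(flaky test harness | test failure) ≈ 0.231; P(flaky test harness | test failure, genuine code bug) ≈ 0.070

P(test failure) = 0.01*0.95*0.83 + 0.55*0.95*0.17 + 0.54*0.05*0.83 + 0.79*0.05*0.17 = 0.007885 + 0.088825 + 0.022410 + 0.006715 = 0.125835
The flaky test harness-present share is 0.022410 + 0.006715 = 0.029125.
Hence the posterior is 0.029125/0.125835 ≈ 0.231.

Now condition on the additional information:
P(test failure | genuine code bug) = 0.55×0.95 + 0.79×0.05 = 0.522500 + 0.039500 = 0.562000
The flaky test harness-present share is 0.79×0.05 = 0.039500.
Hence the posterior is 0.039500/0.562000 ≈ 0.070.
The drop from 0.231 to 0.070 is the explaining-away (discounting) effect.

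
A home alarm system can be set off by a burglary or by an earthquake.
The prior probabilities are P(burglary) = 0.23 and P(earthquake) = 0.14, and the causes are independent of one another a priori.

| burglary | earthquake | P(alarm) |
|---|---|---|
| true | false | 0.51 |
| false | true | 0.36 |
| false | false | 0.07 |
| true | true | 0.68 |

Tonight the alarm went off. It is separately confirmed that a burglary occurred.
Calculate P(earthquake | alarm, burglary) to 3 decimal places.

P(earthquake | alarm, burglary) ≈ 0.178

Enumerate both values of earthquake and weight by the priors:
  P(alarm | burglary) = 0.51·0.86 + 0.68·0.14
        = 0.438600 + 0.095200 = 0.533800
Keeping only the earthquake-present terms gives 0.095200, so
  P(earthquake | alarm, burglary) = 0.095200 / 0.533800 ≈ 0.178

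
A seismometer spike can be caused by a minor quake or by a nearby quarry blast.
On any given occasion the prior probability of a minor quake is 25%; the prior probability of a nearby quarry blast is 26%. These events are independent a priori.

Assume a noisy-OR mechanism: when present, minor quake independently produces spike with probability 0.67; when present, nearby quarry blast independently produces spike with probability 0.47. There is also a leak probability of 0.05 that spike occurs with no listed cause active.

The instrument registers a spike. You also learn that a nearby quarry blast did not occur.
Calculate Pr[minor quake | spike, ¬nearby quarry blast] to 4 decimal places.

Under noisy-OR, P(spike | causes) = 1 − (1−0.05)·∏(1−qᵢ) over the active causes.
Numerator (weight on configurations with minor quake): 0.6865*0.25 = 0.171625
The normalizing constant is 0.05*0.75 + 0.6865*0.25 = 0.209125
P(minor quake | spike, ¬nearby quarry blast) = 0.171625/0.209125 ≈ 0.8207

Pr[minor quake | spike, ¬nearby quarry blast] ≈ 0.8207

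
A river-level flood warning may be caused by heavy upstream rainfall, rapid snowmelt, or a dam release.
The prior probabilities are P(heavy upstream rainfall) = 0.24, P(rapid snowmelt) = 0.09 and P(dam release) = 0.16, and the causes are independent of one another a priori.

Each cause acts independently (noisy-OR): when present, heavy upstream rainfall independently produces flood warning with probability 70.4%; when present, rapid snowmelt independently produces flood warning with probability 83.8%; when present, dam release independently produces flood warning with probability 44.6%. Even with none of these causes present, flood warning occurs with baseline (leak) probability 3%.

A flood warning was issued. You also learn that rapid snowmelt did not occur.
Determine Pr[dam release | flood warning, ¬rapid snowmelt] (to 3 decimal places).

Pr[dam release | flood warning, ¬rapid snowmelt] ≈ 0.352

Under noisy-OR, P(flood warning | causes) = 1 − (1−0.03)·∏(1−qᵢ) over the active causes.
Enumerate the 4 (heavy upstream rainfall, dam release) configurations and weight by the priors:
  P(flood warning | ¬rapid snowmelt) = 0.03·0.76·0.84 + 0.46262·0.76·0.16 + 0.71288·0.24·0.84 + 0.840936·0.24·0.16
        = 0.019152 + 0.056255 + 0.143717 + 0.032292 = 0.251416
Keeping only the dam release-present terms gives 0.088547, so
  P(dam release | flood warning, ¬rapid snowmelt) = 0.088547 / 0.251416 ≈ 0.352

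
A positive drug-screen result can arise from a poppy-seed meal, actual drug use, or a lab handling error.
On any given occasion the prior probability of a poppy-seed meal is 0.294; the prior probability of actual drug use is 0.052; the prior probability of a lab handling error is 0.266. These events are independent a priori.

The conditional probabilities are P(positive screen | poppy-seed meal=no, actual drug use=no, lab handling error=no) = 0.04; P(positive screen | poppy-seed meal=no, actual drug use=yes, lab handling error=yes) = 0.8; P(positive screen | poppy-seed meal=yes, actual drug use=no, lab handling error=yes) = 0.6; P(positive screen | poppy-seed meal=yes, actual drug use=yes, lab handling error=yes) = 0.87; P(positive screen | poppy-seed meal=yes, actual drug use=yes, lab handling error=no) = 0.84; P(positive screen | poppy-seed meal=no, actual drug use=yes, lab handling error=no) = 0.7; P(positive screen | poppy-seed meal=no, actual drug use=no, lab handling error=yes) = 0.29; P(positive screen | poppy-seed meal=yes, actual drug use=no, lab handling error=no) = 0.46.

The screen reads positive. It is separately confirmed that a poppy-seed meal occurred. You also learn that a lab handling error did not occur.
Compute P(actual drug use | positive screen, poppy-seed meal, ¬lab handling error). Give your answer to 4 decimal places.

P(actual drug use | positive screen, poppy-seed meal, ¬lab handling error) ≈ 0.0910

Weight on actual drug use=true, given the evidence: 0.84·0.052 = 0.043680
The normalizing constant is 0.46·0.948 + 0.84·0.052 = 0.479760
P(actual drug use | positive screen, poppy-seed meal, ¬lab handling error) = 0.043680/0.479760 ≈ 0.0910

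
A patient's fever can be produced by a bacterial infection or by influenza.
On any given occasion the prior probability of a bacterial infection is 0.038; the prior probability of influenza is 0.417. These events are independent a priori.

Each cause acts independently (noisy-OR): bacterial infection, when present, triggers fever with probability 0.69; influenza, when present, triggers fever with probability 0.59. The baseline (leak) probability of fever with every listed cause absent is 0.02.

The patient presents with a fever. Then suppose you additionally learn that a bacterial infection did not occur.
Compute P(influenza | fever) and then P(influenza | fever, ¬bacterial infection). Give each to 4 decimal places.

P(influenza | fever) ≈ 0.9050; P(influenza | fever, ¬bacterial infection) ≈ 0.9553

Under noisy-OR, P(fever | causes) = 1 − (1−0.02)·∏(1−qᵢ) over the active causes.
Sum P(fever|·) weighted by the priors over the 4 (bacterial infection, influenza) configurations:
  P(fever) = 0.02*0.962*0.583 + 0.5982*0.962*0.417 + 0.6962*0.038*0.583 + 0.875442*0.038*0.417
        = 0.011217 + 0.239970 + 0.015424 + 0.013872 = 0.280483
Keeping only the influenza-present terms gives 0.253842, so
  P(influenza | fever) = 0.253842 / 0.280483 ≈ 0.9050

Now condition on the additional information:
P(fever | ¬bacterial infection) = 0.02×0.583 + 0.5982×0.417 = 0.011660 + 0.249449 = 0.261109
Of this, 0.249449 comes from 0.5982×0.417 (the influenza=true cases).
P(influenza | fever, ¬bacterial infection) = 0.249449 / 0.261109 ≈ 0.9553
With bacterial infection excluded, influenza must carry more of the explanatory weight for the fever.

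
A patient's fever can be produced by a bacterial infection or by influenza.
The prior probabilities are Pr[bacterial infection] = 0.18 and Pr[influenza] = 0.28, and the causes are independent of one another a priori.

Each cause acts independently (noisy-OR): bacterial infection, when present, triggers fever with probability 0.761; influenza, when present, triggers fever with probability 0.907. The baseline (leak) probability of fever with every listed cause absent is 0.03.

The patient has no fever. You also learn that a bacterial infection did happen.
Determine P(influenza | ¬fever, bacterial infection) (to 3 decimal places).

P(influenza | ¬fever, bacterial infection) ≈ 0.035

Under noisy-OR, P(fever | causes) = 1 − (1−0.03)·∏(1−qᵢ) over the active causes.
By total probability over both values of influenza:
  P(¬fever | bacterial infection) = 0.23183×0.72 + 0.02156×0.28
        = 0.166918 + 0.006037 = 0.172955
Configurations with influenza contribute 0.006037, so
  P(influenza | ¬fever, bacterial infection) = 0.006037 / 0.172955 ≈ 0.035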